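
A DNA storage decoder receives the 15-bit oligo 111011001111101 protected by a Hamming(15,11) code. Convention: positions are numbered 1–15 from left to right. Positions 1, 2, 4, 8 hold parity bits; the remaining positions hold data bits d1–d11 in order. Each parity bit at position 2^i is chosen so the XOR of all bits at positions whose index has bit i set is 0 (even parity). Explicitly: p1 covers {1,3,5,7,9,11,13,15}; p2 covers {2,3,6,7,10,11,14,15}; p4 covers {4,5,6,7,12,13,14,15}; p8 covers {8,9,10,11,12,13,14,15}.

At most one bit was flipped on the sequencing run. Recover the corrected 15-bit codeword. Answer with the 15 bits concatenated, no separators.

s1 (pos 1,3,5,7,9,11,13,15): 1⊕1⊕1⊕0⊕1⊕1⊕1⊕1 = 1
s2 (pos 2,3,6,7,10,11,14,15): 1⊕1⊕1⊕0⊕1⊕1⊕0⊕1 = 0
s4 (pos 4,5,6,7,12,13,14,15): 0⊕1⊕1⊕0⊕1⊕1⊕0⊕1 = 1
s8 (pos 8,9,10,11,12,13,14,15): 0⊕1⊕1⊕1⊕1⊕1⊕0⊕1 = 0
Syndrome s8…s1 = 0101 → error at position 5.
Flip position 5: 111011001111101 → 111001001111101

111001001111101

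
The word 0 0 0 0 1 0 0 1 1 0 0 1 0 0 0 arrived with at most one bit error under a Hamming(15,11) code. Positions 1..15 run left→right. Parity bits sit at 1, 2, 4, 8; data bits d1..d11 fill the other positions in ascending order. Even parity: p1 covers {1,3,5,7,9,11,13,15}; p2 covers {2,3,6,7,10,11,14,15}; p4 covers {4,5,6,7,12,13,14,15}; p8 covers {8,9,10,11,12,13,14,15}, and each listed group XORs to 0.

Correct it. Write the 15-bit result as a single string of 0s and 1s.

s1 (pos 1,3,5,7,9,11,13,15): 0⊕0⊕1⊕0⊕1⊕0⊕0⊕0 = 0
s2 (pos 2,3,6,7,10,11,14,15): 0⊕0⊕0⊕0⊕0⊕0⊕0⊕0 = 0
s4 (pos 4,5,6,7,12,13,14,15): 0⊕1⊕0⊕0⊕1⊕0⊕0⊕0 = 0
s8 (pos 8,9,10,11,12,13,14,15): 1⊕1⊕0⊕0⊕1⊕0⊕0⊕0 = 1
Syndrome s8…s1 = 1000 → error at position 8.
Flip position 8: 000010011001000 → 000010001001000

000010001001000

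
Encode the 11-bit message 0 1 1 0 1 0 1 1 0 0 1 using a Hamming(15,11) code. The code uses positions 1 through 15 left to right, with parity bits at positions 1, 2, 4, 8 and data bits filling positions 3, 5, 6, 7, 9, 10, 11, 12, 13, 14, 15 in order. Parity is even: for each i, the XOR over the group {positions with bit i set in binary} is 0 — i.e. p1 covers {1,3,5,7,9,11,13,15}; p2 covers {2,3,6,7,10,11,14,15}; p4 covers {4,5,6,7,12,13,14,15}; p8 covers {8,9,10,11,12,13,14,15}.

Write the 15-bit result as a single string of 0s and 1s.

010011001011001

Place data at non-parity positions: p1 p2 0 p4 1 1 0 p8 1 0 1 1 0 0 1
p1 (pos 1,3,5,7,9,11,13,15): XOR of data positions = 0⊕1⊕0⊕1⊕1⊕0⊕1 = 0
p2 (pos 2,3,6,7,10,11,14,15): XOR of data positions = 0⊕1⊕0⊕0⊕1⊕0⊕1 = 1
p4 (pos 4,5,6,7,12,13,14,15): XOR of data positions = 1⊕1⊕0⊕1⊕0⊕0⊕1 = 0
p8 (pos 8,9,10,11,12,13,14,15): XOR of data positions = 1⊕0⊕1⊕1⊕0⊕0⊕1 = 0
Codeword: 010011001011001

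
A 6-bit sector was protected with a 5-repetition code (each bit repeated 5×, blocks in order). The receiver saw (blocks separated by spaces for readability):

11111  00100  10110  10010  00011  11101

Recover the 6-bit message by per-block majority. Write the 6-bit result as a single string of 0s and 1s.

101001

Block 1 (11111): 5 ones → 1
Block 2 (00100): 1 one → 0
Block 3 (10110): 3 ones → 1
Block 4 (10010): 2 ones → 0
Block 5 (00011): 2 ones → 0
Block 6 (11101): 4 ones → 1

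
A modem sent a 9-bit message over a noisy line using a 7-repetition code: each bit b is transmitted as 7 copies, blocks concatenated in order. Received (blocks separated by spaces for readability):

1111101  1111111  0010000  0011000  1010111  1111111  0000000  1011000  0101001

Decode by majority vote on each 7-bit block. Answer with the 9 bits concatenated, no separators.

110011000

Block 1 (1111101): 6 ones → 1
Block 2 (1111111): 7 ones → 1
Block 3 (0010000): 1 one → 0
Block 4 (0011000): 2 ones → 0
Block 5 (1010111): 5 ones → 1
Block 6 (1111111): 7 ones → 1
Block 7 (0000000): 0 ones → 0
Block 8 (1011000): 3 ones → 0
Block 9 (0101001): 3 ones → 0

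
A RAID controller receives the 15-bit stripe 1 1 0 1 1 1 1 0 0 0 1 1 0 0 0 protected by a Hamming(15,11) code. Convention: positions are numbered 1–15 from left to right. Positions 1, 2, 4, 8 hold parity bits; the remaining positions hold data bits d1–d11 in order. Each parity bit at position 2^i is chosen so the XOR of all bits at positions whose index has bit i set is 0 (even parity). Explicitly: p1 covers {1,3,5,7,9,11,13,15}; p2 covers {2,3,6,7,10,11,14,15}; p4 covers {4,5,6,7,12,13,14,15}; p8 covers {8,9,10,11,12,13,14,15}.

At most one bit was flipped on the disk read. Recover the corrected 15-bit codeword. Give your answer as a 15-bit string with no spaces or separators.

110011100011000

s1 (pos 1,3,5,7,9,11,13,15): 1⊕0⊕1⊕1⊕0⊕1⊕0⊕0 = 0
s2 (pos 2,3,6,7,10,11,14,15): 1⊕0⊕1⊕1⊕0⊕1⊕0⊕0 = 0
s4 (pos 4,5,6,7,12,13,14,15): 1⊕1⊕1⊕1⊕1⊕0⊕0⊕0 = 1
s8 (pos 8,9,10,11,12,13,14,15): 0⊕0⊕0⊕1⊕1⊕0⊕0⊕0 = 0
Syndrome s8…s1 = 0100 → error at position 4.
Flip position 4: 110111100011000 → 110011100011000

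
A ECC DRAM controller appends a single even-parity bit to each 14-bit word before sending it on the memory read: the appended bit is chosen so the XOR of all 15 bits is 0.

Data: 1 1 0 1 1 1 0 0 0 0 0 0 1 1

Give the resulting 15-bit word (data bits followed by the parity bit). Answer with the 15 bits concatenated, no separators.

110111000000111

XOR of the 14 data bits: 1⊕1⊕0⊕1⊕1⊕1⊕0⊕0⊕0⊕0⊕0⊕0⊕1⊕1 = 1
Parity bit = 1 (so all 15 bits XOR to 0).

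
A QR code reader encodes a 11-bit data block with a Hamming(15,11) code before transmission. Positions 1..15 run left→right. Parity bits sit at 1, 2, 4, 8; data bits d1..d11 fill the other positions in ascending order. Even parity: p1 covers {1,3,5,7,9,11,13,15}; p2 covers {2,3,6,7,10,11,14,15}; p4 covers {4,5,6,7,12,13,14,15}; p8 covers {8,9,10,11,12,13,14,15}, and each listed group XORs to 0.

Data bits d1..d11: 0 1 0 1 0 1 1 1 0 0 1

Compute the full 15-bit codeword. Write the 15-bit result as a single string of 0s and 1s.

Place data at non-parity positions: p1 p2 0 p4 1 0 1 p8 0 1 1 1 0 0 1
p1 (pos 1,3,5,7,9,11,13,15): XOR of data positions = 0⊕1⊕1⊕0⊕1⊕0⊕1 = 0
p2 (pos 2,3,6,7,10,11,14,15): XOR of data positions = 0⊕0⊕1⊕1⊕1⊕0⊕1 = 0
p4 (pos 4,5,6,7,12,13,14,15): XOR of data positions = 1⊕0⊕1⊕1⊕0⊕0⊕1 = 0
p8 (pos 8,9,10,11,12,13,14,15): XOR of data positions = 0⊕1⊕1⊕1⊕0⊕0⊕1 = 0
Codeword: 000010100111001

000010100111001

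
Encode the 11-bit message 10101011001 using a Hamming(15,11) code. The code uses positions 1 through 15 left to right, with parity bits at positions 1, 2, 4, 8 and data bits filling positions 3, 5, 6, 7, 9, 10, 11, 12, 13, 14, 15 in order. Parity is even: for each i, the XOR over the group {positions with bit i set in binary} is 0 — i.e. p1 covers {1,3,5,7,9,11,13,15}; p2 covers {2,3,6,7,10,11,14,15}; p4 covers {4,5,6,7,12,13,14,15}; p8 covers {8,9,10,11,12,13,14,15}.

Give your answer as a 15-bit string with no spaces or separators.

Place data at non-parity positions: p1 p2 1 p4 0 1 0 p8 1 0 1 1 0 0 1
p1 (pos 1,3,5,7,9,11,13,15): XOR of data positions = 1⊕0⊕0⊕1⊕1⊕0⊕1 = 0
p2 (pos 2,3,6,7,10,11,14,15): XOR of data positions = 1⊕1⊕0⊕0⊕1⊕0⊕1 = 0
p4 (pos 4,5,6,7,12,13,14,15): XOR of data positions = 0⊕1⊕0⊕1⊕0⊕0⊕1 = 1
p8 (pos 8,9,10,11,12,13,14,15): XOR of data positions = 1⊕0⊕1⊕1⊕0⊕0⊕1 = 0
Codeword: 001101001011001

001101001011001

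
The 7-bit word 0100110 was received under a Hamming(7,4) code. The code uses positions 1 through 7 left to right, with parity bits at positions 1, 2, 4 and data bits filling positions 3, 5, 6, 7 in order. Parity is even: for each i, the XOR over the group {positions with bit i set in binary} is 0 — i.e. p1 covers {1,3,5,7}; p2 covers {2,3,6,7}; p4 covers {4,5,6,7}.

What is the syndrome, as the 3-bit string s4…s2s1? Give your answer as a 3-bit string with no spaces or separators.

s1 (pos 1,3,5,7): 0⊕0⊕1⊕0 = 1
s2 (pos 2,3,6,7): 1⊕0⊕1⊕0 = 0
s4 (pos 4,5,6,7): 0⊕1⊕1⊕0 = 0
Syndrome s4…s1 = 001 → error at position 1.

001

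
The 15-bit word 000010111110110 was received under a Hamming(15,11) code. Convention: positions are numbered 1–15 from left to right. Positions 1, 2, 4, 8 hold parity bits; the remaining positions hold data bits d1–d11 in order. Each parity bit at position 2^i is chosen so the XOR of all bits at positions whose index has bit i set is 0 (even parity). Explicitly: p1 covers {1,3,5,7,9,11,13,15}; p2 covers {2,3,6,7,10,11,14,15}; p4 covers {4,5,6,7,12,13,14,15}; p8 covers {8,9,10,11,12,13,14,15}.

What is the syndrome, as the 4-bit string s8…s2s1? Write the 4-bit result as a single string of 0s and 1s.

0001

s1 (pos 1,3,5,7,9,11,13,15): 0⊕0⊕1⊕1⊕1⊕1⊕1⊕0 = 1
s2 (pos 2,3,6,7,10,11,14,15): 0⊕0⊕0⊕1⊕1⊕1⊕1⊕0 = 0
s4 (pos 4,5,6,7,12,13,14,15): 0⊕1⊕0⊕1⊕0⊕1⊕1⊕0 = 0
s8 (pos 8,9,10,11,12,13,14,15): 1⊕1⊕1⊕1⊕0⊕1⊕1⊕0 = 0
Syndrome s8…s1 = 0001 → error at position 1.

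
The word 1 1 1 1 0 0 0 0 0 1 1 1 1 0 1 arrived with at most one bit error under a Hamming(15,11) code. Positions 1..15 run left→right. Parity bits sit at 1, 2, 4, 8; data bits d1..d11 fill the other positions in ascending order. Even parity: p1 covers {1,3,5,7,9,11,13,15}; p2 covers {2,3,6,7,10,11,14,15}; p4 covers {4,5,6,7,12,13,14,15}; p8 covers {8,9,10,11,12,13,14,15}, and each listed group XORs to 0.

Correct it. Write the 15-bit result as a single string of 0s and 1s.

s1 (pos 1,3,5,7,9,11,13,15): 1⊕1⊕0⊕0⊕0⊕1⊕1⊕1 = 1
s2 (pos 2,3,6,7,10,11,14,15): 1⊕1⊕0⊕0⊕1⊕1⊕0⊕1 = 1
s4 (pos 4,5,6,7,12,13,14,15): 1⊕0⊕0⊕0⊕1⊕1⊕0⊕1 = 0
s8 (pos 8,9,10,11,12,13,14,15): 0⊕0⊕1⊕1⊕1⊕1⊕0⊕1 = 1
Syndrome s8…s1 = 1011 → error at position 11.
Flip position 11: 111100000111101 → 111100000101101

111100000101101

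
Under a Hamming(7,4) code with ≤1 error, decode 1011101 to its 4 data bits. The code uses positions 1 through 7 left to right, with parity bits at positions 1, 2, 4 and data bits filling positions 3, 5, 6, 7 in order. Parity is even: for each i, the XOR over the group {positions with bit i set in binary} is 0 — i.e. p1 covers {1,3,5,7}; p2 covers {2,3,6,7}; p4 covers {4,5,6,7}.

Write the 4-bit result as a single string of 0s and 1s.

s1 (pos 1,3,5,7): 1⊕1⊕1⊕1 = 0
s2 (pos 2,3,6,7): 0⊕1⊕0⊕1 = 0
s4 (pos 4,5,6,7): 1⊕1⊕0⊕1 = 1
Syndrome s4…s1 = 100 → error at position 4.
Flip position 4: 1011101 → 1010101
Read data bits from positions 3,5,6,7: 1101

1101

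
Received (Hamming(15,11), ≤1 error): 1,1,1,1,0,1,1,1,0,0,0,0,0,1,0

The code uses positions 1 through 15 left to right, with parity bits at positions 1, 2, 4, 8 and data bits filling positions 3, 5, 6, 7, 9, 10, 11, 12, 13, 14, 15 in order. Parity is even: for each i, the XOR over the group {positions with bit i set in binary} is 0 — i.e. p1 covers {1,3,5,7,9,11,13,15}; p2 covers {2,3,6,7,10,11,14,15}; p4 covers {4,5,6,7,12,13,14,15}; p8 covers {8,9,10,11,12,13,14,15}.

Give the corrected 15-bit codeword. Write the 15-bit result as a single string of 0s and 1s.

110101110000010

s1 (pos 1,3,5,7,9,11,13,15): 1⊕1⊕0⊕1⊕0⊕0⊕0⊕0 = 1
s2 (pos 2,3,6,7,10,11,14,15): 1⊕1⊕1⊕1⊕0⊕0⊕1⊕0 = 1
s4 (pos 4,5,6,7,12,13,14,15): 1⊕0⊕1⊕1⊕0⊕0⊕1⊕0 = 0
s8 (pos 8,9,10,11,12,13,14,15): 1⊕0⊕0⊕0⊕0⊕0⊕1⊕0 = 0
Syndrome s8…s1 = 0011 → error at position 3.
Flip position 3: 111101110000010 → 110101110000010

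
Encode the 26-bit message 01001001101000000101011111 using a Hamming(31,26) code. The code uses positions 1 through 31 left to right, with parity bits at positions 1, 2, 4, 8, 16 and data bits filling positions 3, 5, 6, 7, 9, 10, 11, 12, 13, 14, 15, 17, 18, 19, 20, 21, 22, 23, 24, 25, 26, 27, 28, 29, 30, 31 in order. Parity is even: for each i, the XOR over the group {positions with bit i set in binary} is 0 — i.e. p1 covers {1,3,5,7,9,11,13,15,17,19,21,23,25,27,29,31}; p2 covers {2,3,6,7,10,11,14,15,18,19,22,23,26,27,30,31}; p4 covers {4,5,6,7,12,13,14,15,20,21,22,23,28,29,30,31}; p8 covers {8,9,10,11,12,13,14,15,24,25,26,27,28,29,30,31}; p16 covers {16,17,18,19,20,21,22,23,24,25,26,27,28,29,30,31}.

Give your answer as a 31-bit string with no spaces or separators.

Place data at non-parity positions: p1 p2 0 p4 1 0 0 p8 1 0 0 1 1 0 1 p16 0 0 0 0 0 0 1 0 1 0 1 1 1 1 1
p1 (pos 1,3,5,7,9,11,13,15,17,19,21,23,25,27,29,31): XOR of data positions = 0⊕1⊕0⊕1⊕0⊕1⊕1⊕0⊕0⊕0⊕1⊕1⊕1⊕1⊕1 = 1
p2 (pos 2,3,6,7,10,11,14,15,18,19,22,23,26,27,30,31): XOR of data positions = 0⊕0⊕0⊕0⊕0⊕0⊕1⊕0⊕0⊕0⊕1⊕0⊕1⊕1⊕1 = 1
p4 (pos 4,5,6,7,12,13,14,15,20,21,22,23,28,29,30,31): XOR of data positions = 1⊕0⊕0⊕1⊕1⊕0⊕1⊕0⊕0⊕0⊕1⊕1⊕1⊕1⊕1 = 1
p8 (pos 8,9,10,11,12,13,14,15,24,25,26,27,28,29,30,31): XOR of data positions = 1⊕0⊕0⊕1⊕1⊕0⊕1⊕0⊕1⊕0⊕1⊕1⊕1⊕1⊕1 = 0
p16 (pos 16,17,18,19,20,21,22,23,24,25,26,27,28,29,30,31): XOR of data positions = 0⊕0⊕0⊕0⊕0⊕0⊕1⊕0⊕1⊕0⊕1⊕1⊕1⊕1⊕1 = 1
Codeword: 1101100010011011000000101011111

1101100010011011000000101011111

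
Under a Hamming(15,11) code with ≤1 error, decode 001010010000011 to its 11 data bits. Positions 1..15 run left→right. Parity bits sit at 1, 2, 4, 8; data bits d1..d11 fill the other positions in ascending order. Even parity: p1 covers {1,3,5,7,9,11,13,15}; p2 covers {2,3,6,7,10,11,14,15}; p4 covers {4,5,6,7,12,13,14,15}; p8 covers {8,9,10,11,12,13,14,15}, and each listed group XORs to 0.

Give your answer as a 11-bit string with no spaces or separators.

11000000010

s1 (pos 1,3,5,7,9,11,13,15): 0⊕1⊕1⊕0⊕0⊕0⊕0⊕1 = 1
s2 (pos 2,3,6,7,10,11,14,15): 0⊕1⊕0⊕0⊕0⊕0⊕1⊕1 = 1
s4 (pos 4,5,6,7,12,13,14,15): 0⊕1⊕0⊕0⊕0⊕0⊕1⊕1 = 1
s8 (pos 8,9,10,11,12,13,14,15): 1⊕0⊕0⊕0⊕0⊕0⊕1⊕1 = 1
Syndrome s8…s1 = 1111 → error at position 15.
Flip position 15: 001010010000011 → 001010010000010
Read data bits from positions 3,5,6,7,9,10,11,12,13,14,15: 11000000010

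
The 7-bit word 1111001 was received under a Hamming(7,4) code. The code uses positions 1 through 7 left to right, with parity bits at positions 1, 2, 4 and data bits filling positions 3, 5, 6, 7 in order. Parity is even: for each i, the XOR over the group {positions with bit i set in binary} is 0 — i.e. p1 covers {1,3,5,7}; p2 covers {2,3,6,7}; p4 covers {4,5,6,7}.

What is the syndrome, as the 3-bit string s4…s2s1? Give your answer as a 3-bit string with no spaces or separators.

s1 (pos 1,3,5,7): 1⊕1⊕0⊕1 = 1
s2 (pos 2,3,6,7): 1⊕1⊕0⊕1 = 1
s4 (pos 4,5,6,7): 1⊕0⊕0⊕1 = 0
Syndrome s4…s1 = 011 → error at position 3.

011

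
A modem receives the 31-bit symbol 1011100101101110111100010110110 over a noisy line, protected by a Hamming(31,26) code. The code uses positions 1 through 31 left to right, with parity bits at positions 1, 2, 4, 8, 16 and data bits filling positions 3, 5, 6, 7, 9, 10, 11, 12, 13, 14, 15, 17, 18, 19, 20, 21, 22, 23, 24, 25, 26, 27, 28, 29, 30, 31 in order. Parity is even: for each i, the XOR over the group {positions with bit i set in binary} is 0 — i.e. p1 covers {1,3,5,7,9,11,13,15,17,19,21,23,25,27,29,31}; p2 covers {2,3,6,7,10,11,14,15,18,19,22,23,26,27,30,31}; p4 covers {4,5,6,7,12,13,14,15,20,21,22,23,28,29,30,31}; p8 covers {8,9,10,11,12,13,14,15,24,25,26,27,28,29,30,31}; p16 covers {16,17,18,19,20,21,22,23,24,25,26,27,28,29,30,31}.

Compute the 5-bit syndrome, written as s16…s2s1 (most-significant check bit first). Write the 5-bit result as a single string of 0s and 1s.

11000

s1 (pos 1,3,5,7,9,11,13,15,17,19,21,23,25,27,29,31): 1⊕1⊕1⊕0⊕0⊕1⊕1⊕1⊕1⊕1⊕0⊕0⊕0⊕1⊕1⊕0 = 0
s2 (pos 2,3,6,7,10,11,14,15,18,19,22,23,26,27,30,31): 0⊕1⊕0⊕0⊕1⊕1⊕1⊕1⊕1⊕1⊕0⊕0⊕1⊕1⊕1⊕0 = 0
s4 (pos 4,5,6,7,12,13,14,15,20,21,22,23,28,29,30,31): 1⊕1⊕0⊕0⊕0⊕1⊕1⊕1⊕1⊕0⊕0⊕0⊕0⊕1⊕1⊕0 = 0
s8 (pos 8,9,10,11,12,13,14,15,24,25,26,27,28,29,30,31): 1⊕0⊕1⊕1⊕0⊕1⊕1⊕1⊕1⊕0⊕1⊕1⊕0⊕1⊕1⊕0 = 1
s16 (pos 16,17,18,19,20,21,22,23,24,25,26,27,28,29,30,31): 0⊕1⊕1⊕1⊕1⊕0⊕0⊕0⊕1⊕0⊕1⊕1⊕0⊕1⊕1⊕0 = 1
Syndrome s16…s1 = 11000 → error at position 24.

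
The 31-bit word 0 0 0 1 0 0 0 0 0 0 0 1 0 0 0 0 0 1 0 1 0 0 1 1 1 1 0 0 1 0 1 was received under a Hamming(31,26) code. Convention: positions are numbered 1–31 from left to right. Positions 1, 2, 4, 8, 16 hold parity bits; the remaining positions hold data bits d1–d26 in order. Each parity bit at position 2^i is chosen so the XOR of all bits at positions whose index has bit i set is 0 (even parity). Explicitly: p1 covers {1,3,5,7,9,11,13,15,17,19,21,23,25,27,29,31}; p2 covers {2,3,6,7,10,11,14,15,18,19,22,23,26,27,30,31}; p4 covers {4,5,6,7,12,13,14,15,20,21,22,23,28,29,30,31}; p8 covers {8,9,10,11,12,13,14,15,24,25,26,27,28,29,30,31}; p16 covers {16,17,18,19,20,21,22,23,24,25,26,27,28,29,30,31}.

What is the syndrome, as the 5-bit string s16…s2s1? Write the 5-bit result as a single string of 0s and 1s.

s1 (pos 1,3,5,7,9,11,13,15,17,19,21,23,25,27,29,31): 0⊕0⊕0⊕0⊕0⊕0⊕0⊕0⊕0⊕0⊕0⊕1⊕1⊕0⊕1⊕1 = 0
s2 (pos 2,3,6,7,10,11,14,15,18,19,22,23,26,27,30,31): 0⊕0⊕0⊕0⊕0⊕0⊕0⊕0⊕1⊕0⊕0⊕1⊕1⊕0⊕0⊕1 = 0
s4 (pos 4,5,6,7,12,13,14,15,20,21,22,23,28,29,30,31): 1⊕0⊕0⊕0⊕1⊕0⊕0⊕0⊕1⊕0⊕0⊕1⊕0⊕1⊕0⊕1 = 0
s8 (pos 8,9,10,11,12,13,14,15,24,25,26,27,28,29,30,31): 0⊕0⊕0⊕0⊕1⊕0⊕0⊕0⊕1⊕1⊕1⊕0⊕0⊕1⊕0⊕1 = 0
s16 (pos 16,17,18,19,20,21,22,23,24,25,26,27,28,29,30,31): 0⊕0⊕1⊕0⊕1⊕0⊕0⊕1⊕1⊕1⊕1⊕0⊕0⊕1⊕0⊕1 = 0
Syndrome s16…s1 = 00000 → no error.

00000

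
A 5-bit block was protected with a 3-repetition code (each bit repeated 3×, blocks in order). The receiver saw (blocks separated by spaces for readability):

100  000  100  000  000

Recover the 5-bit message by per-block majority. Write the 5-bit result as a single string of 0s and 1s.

00000

Block 1 (100): 1 one → 0
Block 2 (000): 0 ones → 0
Block 3 (100): 1 one → 0
Block 4 (000): 0 ones → 0
Block 5 (000): 0 ones → 0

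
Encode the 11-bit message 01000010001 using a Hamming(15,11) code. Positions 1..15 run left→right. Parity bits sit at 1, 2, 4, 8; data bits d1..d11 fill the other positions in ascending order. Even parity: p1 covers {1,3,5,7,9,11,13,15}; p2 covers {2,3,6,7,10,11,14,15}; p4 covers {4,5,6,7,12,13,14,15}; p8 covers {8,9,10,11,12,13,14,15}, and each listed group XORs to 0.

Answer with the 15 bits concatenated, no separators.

100010000010001

Place data at non-parity positions: p1 p2 0 p4 1 0 0 p8 0 0 1 0 0 0 1
p1 (pos 1,3,5,7,9,11,13,15): XOR of data positions = 0⊕1⊕0⊕0⊕1⊕0⊕1 = 1
p2 (pos 2,3,6,7,10,11,14,15): XOR of data positions = 0⊕0⊕0⊕0⊕1⊕0⊕1 = 0
p4 (pos 4,5,6,7,12,13,14,15): XOR of data positions = 1⊕0⊕0⊕0⊕0⊕0⊕1 = 0
p8 (pos 8,9,10,11,12,13,14,15): XOR of data positions = 0⊕0⊕1⊕0⊕0⊕0⊕1 = 0
Codeword: 100010000010001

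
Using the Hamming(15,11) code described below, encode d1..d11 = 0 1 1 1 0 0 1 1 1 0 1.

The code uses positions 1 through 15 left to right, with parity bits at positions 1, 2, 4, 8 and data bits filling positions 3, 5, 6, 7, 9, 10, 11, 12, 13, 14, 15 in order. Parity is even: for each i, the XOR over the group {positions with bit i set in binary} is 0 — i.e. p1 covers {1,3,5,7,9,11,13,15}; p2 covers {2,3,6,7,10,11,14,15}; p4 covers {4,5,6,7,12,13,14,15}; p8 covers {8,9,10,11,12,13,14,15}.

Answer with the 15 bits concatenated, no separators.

Place data at non-parity positions: p1 p2 0 p4 1 1 1 p8 0 0 1 1 1 0 1
p1 (pos 1,3,5,7,9,11,13,15): XOR of data positions = 0⊕1⊕1⊕0⊕1⊕1⊕1 = 1
p2 (pos 2,3,6,7,10,11,14,15): XOR of data positions = 0⊕1⊕1⊕0⊕1⊕0⊕1 = 0
p4 (pos 4,5,6,7,12,13,14,15): XOR of data positions = 1⊕1⊕1⊕1⊕1⊕0⊕1 = 0
p8 (pos 8,9,10,11,12,13,14,15): XOR of data positions = 0⊕0⊕1⊕1⊕1⊕0⊕1 = 0
Codeword: 100011100011101

100011100011101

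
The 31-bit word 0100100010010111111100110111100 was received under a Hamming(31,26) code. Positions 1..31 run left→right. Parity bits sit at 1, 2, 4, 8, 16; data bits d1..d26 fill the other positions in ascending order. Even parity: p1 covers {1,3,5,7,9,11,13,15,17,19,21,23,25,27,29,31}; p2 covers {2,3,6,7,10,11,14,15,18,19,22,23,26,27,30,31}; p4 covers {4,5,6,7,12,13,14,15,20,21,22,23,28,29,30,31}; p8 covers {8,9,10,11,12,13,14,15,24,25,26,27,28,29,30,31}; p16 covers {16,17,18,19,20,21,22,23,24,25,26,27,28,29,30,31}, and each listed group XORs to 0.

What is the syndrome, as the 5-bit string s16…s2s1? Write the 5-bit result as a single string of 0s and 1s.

s1 (pos 1,3,5,7,9,11,13,15,17,19,21,23,25,27,29,31): 0⊕0⊕1⊕0⊕1⊕0⊕0⊕1⊕1⊕1⊕0⊕1⊕0⊕1⊕1⊕0 = 0
s2 (pos 2,3,6,7,10,11,14,15,18,19,22,23,26,27,30,31): 1⊕0⊕0⊕0⊕0⊕0⊕1⊕1⊕1⊕1⊕0⊕1⊕1⊕1⊕0⊕0 = 0
s4 (pos 4,5,6,7,12,13,14,15,20,21,22,23,28,29,30,31): 0⊕1⊕0⊕0⊕1⊕0⊕1⊕1⊕1⊕0⊕0⊕1⊕1⊕1⊕0⊕0 = 0
s8 (pos 8,9,10,11,12,13,14,15,24,25,26,27,28,29,30,31): 0⊕1⊕0⊕0⊕1⊕0⊕1⊕1⊕1⊕0⊕1⊕1⊕1⊕1⊕0⊕0 = 1
s16 (pos 16,17,18,19,20,21,22,23,24,25,26,27,28,29,30,31): 1⊕1⊕1⊕1⊕1⊕0⊕0⊕1⊕1⊕0⊕1⊕1⊕1⊕1⊕0⊕0 = 1
Syndrome s16…s1 = 11000 → error at position 24.

11000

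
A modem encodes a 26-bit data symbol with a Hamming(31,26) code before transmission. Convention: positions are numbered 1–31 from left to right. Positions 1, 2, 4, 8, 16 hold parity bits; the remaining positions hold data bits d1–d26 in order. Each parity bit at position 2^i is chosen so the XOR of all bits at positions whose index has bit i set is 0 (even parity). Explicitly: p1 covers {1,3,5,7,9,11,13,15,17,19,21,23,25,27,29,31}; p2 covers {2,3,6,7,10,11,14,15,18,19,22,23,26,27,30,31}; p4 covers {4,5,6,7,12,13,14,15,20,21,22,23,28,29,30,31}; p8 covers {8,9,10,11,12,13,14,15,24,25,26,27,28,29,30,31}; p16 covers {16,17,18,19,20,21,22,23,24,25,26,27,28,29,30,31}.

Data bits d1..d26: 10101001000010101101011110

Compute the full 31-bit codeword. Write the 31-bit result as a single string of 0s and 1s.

Place data at non-parity positions: p1 p2 1 p4 0 1 0 p8 1 0 0 1 0 0 0 p16 0 1 0 1 0 1 1 0 1 0 1 1 1 1 0
p1 (pos 1,3,5,7,9,11,13,15,17,19,21,23,25,27,29,31): XOR of data positions = 1⊕0⊕0⊕1⊕0⊕0⊕0⊕0⊕0⊕0⊕1⊕1⊕1⊕1⊕0 = 0
p2 (pos 2,3,6,7,10,11,14,15,18,19,22,23,26,27,30,31): XOR of data positions = 1⊕1⊕0⊕0⊕0⊕0⊕0⊕1⊕0⊕1⊕1⊕0⊕1⊕1⊕0 = 1
p4 (pos 4,5,6,7,12,13,14,15,20,21,22,23,28,29,30,31): XOR of data positions = 0⊕1⊕0⊕1⊕0⊕0⊕0⊕1⊕0⊕1⊕1⊕1⊕1⊕1⊕0 = 0
p8 (pos 8,9,10,11,12,13,14,15,24,25,26,27,28,29,30,31): XOR of data positions = 1⊕0⊕0⊕1⊕0⊕0⊕0⊕0⊕1⊕0⊕1⊕1⊕1⊕1⊕0 = 1
p16 (pos 16,17,18,19,20,21,22,23,24,25,26,27,28,29,30,31): XOR of data positions = 0⊕1⊕0⊕1⊕0⊕1⊕1⊕0⊕1⊕0⊕1⊕1⊕1⊕1⊕0 = 1
Codeword: 0110010110010001010101101011110

0110010110010001010101101011110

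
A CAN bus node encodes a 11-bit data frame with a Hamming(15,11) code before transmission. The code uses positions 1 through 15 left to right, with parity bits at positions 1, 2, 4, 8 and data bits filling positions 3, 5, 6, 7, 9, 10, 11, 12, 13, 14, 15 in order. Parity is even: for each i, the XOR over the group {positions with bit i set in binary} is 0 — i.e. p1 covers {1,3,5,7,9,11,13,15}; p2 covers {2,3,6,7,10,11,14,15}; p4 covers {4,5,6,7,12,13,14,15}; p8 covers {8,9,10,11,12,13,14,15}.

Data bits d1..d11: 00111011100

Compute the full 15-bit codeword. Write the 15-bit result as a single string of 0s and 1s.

Place data at non-parity positions: p1 p2 0 p4 0 1 1 p8 1 0 1 1 1 0 0
p1 (pos 1,3,5,7,9,11,13,15): XOR of data positions = 0⊕0⊕1⊕1⊕1⊕1⊕0 = 0
p2 (pos 2,3,6,7,10,11,14,15): XOR of data positions = 0⊕1⊕1⊕0⊕1⊕0⊕0 = 1
p4 (pos 4,5,6,7,12,13,14,15): XOR of data positions = 0⊕1⊕1⊕1⊕1⊕0⊕0 = 0
p8 (pos 8,9,10,11,12,13,14,15): XOR of data positions = 1⊕0⊕1⊕1⊕1⊕0⊕0 = 0
Codeword: 010001101011100

010001101011100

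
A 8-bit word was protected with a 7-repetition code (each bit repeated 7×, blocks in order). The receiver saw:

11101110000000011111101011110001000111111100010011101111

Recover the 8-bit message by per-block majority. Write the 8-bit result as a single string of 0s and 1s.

Block 1 (1110111): 6 ones → 1
Block 2 (0000000): 0 ones → 0
Block 3 (0111111): 6 ones → 1
Block 4 (0101111): 5 ones → 1
Block 5 (0001000): 1 one → 0
Block 6 (1111111): 7 ones → 1
Block 7 (0001001): 2 ones → 0
Block 8 (1101111): 6 ones → 1

10110101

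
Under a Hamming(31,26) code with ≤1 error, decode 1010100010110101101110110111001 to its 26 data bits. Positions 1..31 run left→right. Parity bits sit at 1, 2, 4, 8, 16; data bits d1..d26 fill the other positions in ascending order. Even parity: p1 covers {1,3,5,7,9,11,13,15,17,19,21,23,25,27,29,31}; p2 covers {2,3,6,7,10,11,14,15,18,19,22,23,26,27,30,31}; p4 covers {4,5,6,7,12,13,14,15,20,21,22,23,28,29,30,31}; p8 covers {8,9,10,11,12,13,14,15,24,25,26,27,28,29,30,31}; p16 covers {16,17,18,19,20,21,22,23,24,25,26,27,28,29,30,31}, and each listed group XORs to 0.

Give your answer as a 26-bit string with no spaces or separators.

s1 (pos 1,3,5,7,9,11,13,15,17,19,21,23,25,27,29,31): 1⊕1⊕1⊕0⊕1⊕1⊕0⊕0⊕1⊕1⊕1⊕1⊕0⊕1⊕0⊕1 = 1
s2 (pos 2,3,6,7,10,11,14,15,18,19,22,23,26,27,30,31): 0⊕1⊕0⊕0⊕0⊕1⊕1⊕0⊕0⊕1⊕0⊕1⊕1⊕1⊕0⊕1 = 0
s4 (pos 4,5,6,7,12,13,14,15,20,21,22,23,28,29,30,31): 0⊕1⊕0⊕0⊕1⊕0⊕1⊕0⊕1⊕1⊕0⊕1⊕1⊕0⊕0⊕1 = 0
s8 (pos 8,9,10,11,12,13,14,15,24,25,26,27,28,29,30,31): 0⊕1⊕0⊕1⊕1⊕0⊕1⊕0⊕1⊕0⊕1⊕1⊕1⊕0⊕0⊕1 = 1
s16 (pos 16,17,18,19,20,21,22,23,24,25,26,27,28,29,30,31): 1⊕1⊕0⊕1⊕1⊕1⊕0⊕1⊕1⊕0⊕1⊕1⊕1⊕0⊕0⊕1 = 1
Syndrome s16…s1 = 11001 → error at position 25.
Flip position 25: 1010100010110101101110110111001 → 1010100010110101101110111111001
Read data bits from positions 3,5,6,7,9,10,11,12,13,14,15,17,18,19,20,21,22,23,24,25,26,27,28,29,30,31: 11001011010101110111111001

11001011010101110111111001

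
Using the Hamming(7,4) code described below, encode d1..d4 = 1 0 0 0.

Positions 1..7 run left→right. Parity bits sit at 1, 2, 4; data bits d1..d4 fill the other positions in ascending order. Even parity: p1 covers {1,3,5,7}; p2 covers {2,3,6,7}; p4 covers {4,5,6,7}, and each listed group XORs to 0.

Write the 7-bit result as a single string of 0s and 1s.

1110000

Place data at non-parity positions: p1 p2 1 p4 0 0 0
p1 (pos 1,3,5,7): XOR of data positions = 1⊕0⊕0 = 1
p2 (pos 2,3,6,7): XOR of data positions = 1⊕0⊕0 = 1
p4 (pos 4,5,6,7): XOR of data positions = 0⊕0⊕0 = 0
Codeword: 1110000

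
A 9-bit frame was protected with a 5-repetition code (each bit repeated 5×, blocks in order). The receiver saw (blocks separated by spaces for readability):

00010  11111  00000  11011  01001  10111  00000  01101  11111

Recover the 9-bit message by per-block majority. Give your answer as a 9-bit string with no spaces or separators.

Block 1 (00010): 1 one → 0
Block 2 (11111): 5 ones → 1
Block 3 (00000): 0 ones → 0
Block 4 (11011): 4 ones → 1
Block 5 (01001): 2 ones → 0
Block 6 (10111): 4 ones → 1
Block 7 (00000): 0 ones → 0
Block 8 (01101): 3 ones → 1
Block 9 (11111): 5 ones → 1

010101011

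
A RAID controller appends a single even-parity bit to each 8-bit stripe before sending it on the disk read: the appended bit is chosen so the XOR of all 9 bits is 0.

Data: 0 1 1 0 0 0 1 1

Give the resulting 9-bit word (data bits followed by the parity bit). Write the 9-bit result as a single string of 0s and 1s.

XOR of the 8 data bits: 0⊕1⊕1⊕0⊕0⊕0⊕1⊕1 = 0
Parity bit = 0 (so all 9 bits XOR to 0).

011000110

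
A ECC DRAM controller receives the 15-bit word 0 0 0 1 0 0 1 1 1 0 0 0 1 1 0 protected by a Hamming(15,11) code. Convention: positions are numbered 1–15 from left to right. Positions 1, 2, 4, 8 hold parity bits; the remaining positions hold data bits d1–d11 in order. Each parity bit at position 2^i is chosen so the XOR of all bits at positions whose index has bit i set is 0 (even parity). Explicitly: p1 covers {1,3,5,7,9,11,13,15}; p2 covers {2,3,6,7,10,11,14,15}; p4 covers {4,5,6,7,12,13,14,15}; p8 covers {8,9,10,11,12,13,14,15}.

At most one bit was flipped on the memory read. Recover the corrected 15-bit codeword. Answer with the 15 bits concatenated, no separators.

100100111000110

s1 (pos 1,3,5,7,9,11,13,15): 0⊕0⊕0⊕1⊕1⊕0⊕1⊕0 = 1
s2 (pos 2,3,6,7,10,11,14,15): 0⊕0⊕0⊕1⊕0⊕0⊕1⊕0 = 0
s4 (pos 4,5,6,7,12,13,14,15): 1⊕0⊕0⊕1⊕0⊕1⊕1⊕0 = 0
s8 (pos 8,9,10,11,12,13,14,15): 1⊕1⊕0⊕0⊕0⊕1⊕1⊕0 = 0
Syndrome s8…s1 = 0001 → error at position 1.
Flip position 1: 000100111000110 → 100100111000110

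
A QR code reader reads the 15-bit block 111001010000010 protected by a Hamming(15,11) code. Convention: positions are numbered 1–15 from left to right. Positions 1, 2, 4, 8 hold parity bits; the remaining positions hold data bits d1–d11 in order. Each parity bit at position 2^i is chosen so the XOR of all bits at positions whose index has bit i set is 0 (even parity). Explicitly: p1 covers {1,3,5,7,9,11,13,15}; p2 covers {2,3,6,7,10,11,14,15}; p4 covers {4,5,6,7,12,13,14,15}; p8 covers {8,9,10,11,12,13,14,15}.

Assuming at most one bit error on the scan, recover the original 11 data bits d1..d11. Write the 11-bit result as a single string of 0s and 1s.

10100000010

s1 (pos 1,3,5,7,9,11,13,15): 1⊕1⊕0⊕0⊕0⊕0⊕0⊕0 = 0
s2 (pos 2,3,6,7,10,11,14,15): 1⊕1⊕1⊕0⊕0⊕0⊕1⊕0 = 0
s4 (pos 4,5,6,7,12,13,14,15): 0⊕0⊕1⊕0⊕0⊕0⊕1⊕0 = 0
s8 (pos 8,9,10,11,12,13,14,15): 1⊕0⊕0⊕0⊕0⊕0⊕1⊕0 = 0
Syndrome s8…s1 = 0000 → no error.
Read data bits from positions 3,5,6,7,9,10,11,12,13,14,15: 10100000010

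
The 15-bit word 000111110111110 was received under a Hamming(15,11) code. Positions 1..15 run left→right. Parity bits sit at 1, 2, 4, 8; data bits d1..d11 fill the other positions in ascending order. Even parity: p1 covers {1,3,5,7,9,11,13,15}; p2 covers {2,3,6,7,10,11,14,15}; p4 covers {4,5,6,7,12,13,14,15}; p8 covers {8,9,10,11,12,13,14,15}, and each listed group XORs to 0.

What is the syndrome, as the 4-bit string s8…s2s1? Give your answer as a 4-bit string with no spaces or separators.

0110

s1 (pos 1,3,5,7,9,11,13,15): 0⊕0⊕1⊕1⊕0⊕1⊕1⊕0 = 0
s2 (pos 2,3,6,7,10,11,14,15): 0⊕0⊕1⊕1⊕1⊕1⊕1⊕0 = 1
s4 (pos 4,5,6,7,12,13,14,15): 1⊕1⊕1⊕1⊕1⊕1⊕1⊕0 = 1
s8 (pos 8,9,10,11,12,13,14,15): 1⊕0⊕1⊕1⊕1⊕1⊕1⊕0 = 0
Syndrome s8…s1 = 0110 → error at position 6.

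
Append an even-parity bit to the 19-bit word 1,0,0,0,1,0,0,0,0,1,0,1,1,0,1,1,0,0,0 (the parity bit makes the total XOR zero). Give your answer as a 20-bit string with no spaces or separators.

XOR of the 19 data bits: 1⊕0⊕0⊕0⊕1⊕0⊕0⊕0⊕0⊕1⊕0⊕1⊕1⊕0⊕1⊕1⊕0⊕0⊕0 = 1
Parity bit = 1 (so all 20 bits XOR to 0).

10001000010110110001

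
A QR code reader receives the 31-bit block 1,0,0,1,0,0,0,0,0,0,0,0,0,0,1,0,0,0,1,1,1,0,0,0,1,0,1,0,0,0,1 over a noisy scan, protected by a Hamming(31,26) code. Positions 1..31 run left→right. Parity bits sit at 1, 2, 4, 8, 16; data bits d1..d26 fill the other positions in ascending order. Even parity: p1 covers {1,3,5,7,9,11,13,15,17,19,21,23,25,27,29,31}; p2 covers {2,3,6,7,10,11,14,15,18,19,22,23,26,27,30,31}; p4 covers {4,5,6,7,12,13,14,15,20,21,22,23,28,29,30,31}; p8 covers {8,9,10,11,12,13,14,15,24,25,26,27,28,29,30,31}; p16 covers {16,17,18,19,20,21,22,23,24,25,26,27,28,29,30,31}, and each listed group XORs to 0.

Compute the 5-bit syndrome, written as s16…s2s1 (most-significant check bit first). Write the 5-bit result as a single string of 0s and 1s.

00101

s1 (pos 1,3,5,7,9,11,13,15,17,19,21,23,25,27,29,31): 1⊕0⊕0⊕0⊕0⊕0⊕0⊕1⊕0⊕1⊕1⊕0⊕1⊕1⊕0⊕1 = 1
s2 (pos 2,3,6,7,10,11,14,15,18,19,22,23,26,27,30,31): 0⊕0⊕0⊕0⊕0⊕0⊕0⊕1⊕0⊕1⊕0⊕0⊕0⊕1⊕0⊕1 = 0
s4 (pos 4,5,6,7,12,13,14,15,20,21,22,23,28,29,30,31): 1⊕0⊕0⊕0⊕0⊕0⊕0⊕1⊕1⊕1⊕0⊕0⊕0⊕0⊕0⊕1 = 1
s8 (pos 8,9,10,11,12,13,14,15,24,25,26,27,28,29,30,31): 0⊕0⊕0⊕0⊕0⊕0⊕0⊕1⊕0⊕1⊕0⊕1⊕0⊕0⊕0⊕1 = 0
s16 (pos 16,17,18,19,20,21,22,23,24,25,26,27,28,29,30,31): 0⊕0⊕0⊕1⊕1⊕1⊕0⊕0⊕0⊕1⊕0⊕1⊕0⊕0⊕0⊕1 = 0
Syndrome s16…s1 = 00101 → error at position 5.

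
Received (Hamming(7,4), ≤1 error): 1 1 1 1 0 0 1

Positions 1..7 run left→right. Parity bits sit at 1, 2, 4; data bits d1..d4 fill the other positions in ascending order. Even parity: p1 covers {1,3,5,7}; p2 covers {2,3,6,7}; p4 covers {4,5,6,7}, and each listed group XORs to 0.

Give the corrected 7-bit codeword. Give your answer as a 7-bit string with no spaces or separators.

1101001

s1 (pos 1,3,5,7): 1⊕1⊕0⊕1 = 1
s2 (pos 2,3,6,7): 1⊕1⊕0⊕1 = 1
s4 (pos 4,5,6,7): 1⊕0⊕0⊕1 = 0
Syndrome s4…s1 = 011 → error at position 3.
Flip position 3: 1111001 → 1101001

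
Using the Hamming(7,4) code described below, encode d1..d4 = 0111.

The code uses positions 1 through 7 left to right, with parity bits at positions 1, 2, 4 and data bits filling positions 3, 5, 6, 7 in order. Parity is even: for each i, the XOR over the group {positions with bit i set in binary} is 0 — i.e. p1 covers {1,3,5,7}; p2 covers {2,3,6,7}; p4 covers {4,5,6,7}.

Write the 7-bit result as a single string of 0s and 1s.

Place data at non-parity positions: p1 p2 0 p4 1 1 1
p1 (pos 1,3,5,7): XOR of data positions = 0⊕1⊕1 = 0
p2 (pos 2,3,6,7): XOR of data positions = 0⊕1⊕1 = 0
p4 (pos 4,5,6,7): XOR of data positions = 1⊕1⊕1 = 1
Codeword: 0001111

0001111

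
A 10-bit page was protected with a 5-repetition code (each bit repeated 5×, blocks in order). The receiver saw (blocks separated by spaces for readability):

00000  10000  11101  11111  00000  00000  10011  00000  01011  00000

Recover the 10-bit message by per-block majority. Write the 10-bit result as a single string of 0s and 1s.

Block 1 (00000): 0 ones → 0
Block 2 (10000): 1 one → 0
Block 3 (11101): 4 ones → 1
Block 4 (11111): 5 ones → 1
Block 5 (00000): 0 ones → 0
Block 6 (00000): 0 ones → 0
Block 7 (10011): 3 ones → 1
Block 8 (00000): 0 ones → 0
Block 9 (01011): 3 ones → 1
Block 10 (00000): 0 ones → 0

0011001010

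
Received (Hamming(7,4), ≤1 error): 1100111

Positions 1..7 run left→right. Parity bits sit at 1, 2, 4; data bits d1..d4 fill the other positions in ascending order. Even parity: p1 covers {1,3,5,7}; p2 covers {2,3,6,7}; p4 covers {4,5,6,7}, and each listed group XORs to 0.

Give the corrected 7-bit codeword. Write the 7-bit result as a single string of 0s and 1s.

s1 (pos 1,3,5,7): 1⊕0⊕1⊕1 = 1
s2 (pos 2,3,6,7): 1⊕0⊕1⊕1 = 1
s4 (pos 4,5,6,7): 0⊕1⊕1⊕1 = 1
Syndrome s4…s1 = 111 → error at position 7.
Flip position 7: 1100111 → 1100110

1100110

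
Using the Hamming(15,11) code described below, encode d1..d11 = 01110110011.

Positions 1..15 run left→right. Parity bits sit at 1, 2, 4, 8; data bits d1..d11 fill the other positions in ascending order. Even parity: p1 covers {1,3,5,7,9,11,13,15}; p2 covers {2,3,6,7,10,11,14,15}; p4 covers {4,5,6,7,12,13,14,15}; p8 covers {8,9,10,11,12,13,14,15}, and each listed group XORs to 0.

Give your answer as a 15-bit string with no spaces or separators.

Place data at non-parity positions: p1 p2 0 p4 1 1 1 p8 0 1 1 0 0 1 1
p1 (pos 1,3,5,7,9,11,13,15): XOR of data positions = 0⊕1⊕1⊕0⊕1⊕0⊕1 = 0
p2 (pos 2,3,6,7,10,11,14,15): XOR of data positions = 0⊕1⊕1⊕1⊕1⊕1⊕1 = 0
p4 (pos 4,5,6,7,12,13,14,15): XOR of data positions = 1⊕1⊕1⊕0⊕0⊕1⊕1 = 1
p8 (pos 8,9,10,11,12,13,14,15): XOR of data positions = 0⊕1⊕1⊕0⊕0⊕1⊕1 = 0
Codeword: 000111100110011

000111100110011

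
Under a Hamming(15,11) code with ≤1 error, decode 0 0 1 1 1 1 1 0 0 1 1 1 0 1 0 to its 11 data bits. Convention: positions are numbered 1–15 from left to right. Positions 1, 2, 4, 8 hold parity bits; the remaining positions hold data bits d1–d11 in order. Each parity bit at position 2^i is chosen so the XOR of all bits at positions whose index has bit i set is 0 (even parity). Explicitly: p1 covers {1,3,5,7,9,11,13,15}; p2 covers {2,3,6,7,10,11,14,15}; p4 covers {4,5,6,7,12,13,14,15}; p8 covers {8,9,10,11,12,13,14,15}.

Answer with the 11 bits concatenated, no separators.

11110111010

s1 (pos 1,3,5,7,9,11,13,15): 0⊕1⊕1⊕1⊕0⊕1⊕0⊕0 = 0
s2 (pos 2,3,6,7,10,11,14,15): 0⊕1⊕1⊕1⊕1⊕1⊕1⊕0 = 0
s4 (pos 4,5,6,7,12,13,14,15): 1⊕1⊕1⊕1⊕1⊕0⊕1⊕0 = 0
s8 (pos 8,9,10,11,12,13,14,15): 0⊕0⊕1⊕1⊕1⊕0⊕1⊕0 = 0
Syndrome s8…s1 = 0000 → no error.
Read data bits from positions 3,5,6,7,9,10,11,12,13,14,15: 11110111010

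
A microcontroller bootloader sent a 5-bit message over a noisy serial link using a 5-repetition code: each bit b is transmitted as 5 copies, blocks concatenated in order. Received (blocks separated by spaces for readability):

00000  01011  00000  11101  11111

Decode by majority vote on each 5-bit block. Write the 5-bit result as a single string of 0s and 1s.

Block 1 (00000): 0 ones → 0
Block 2 (01011): 3 ones → 1
Block 3 (00000): 0 ones → 0
Block 4 (11101): 4 ones → 1
Block 5 (11111): 5 ones → 1

01011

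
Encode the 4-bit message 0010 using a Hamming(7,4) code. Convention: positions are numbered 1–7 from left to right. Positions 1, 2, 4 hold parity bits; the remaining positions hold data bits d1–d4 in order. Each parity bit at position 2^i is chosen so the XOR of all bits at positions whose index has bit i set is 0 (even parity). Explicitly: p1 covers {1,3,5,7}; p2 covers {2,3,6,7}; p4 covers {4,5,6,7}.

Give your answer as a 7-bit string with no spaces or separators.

Place data at non-parity positions: p1 p2 0 p4 0 1 0
p1 (pos 1,3,5,7): XOR of data positions = 0⊕0⊕0 = 0
p2 (pos 2,3,6,7): XOR of data positions = 0⊕1⊕0 = 1
p4 (pos 4,5,6,7): XOR of data positions = 0⊕1⊕0 = 1
Codeword: 0101010

0101010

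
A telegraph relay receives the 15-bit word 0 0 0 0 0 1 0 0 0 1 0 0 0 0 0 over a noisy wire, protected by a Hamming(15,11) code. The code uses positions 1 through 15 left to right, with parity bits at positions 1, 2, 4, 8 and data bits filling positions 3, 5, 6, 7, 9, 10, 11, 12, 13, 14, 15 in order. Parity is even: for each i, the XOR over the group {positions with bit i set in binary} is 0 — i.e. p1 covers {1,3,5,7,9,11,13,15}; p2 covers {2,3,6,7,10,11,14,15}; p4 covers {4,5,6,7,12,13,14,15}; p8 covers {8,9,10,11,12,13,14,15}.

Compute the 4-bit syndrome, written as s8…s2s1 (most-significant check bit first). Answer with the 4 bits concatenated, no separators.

s1 (pos 1,3,5,7,9,11,13,15): 0⊕0⊕0⊕0⊕0⊕0⊕0⊕0 = 0
s2 (pos 2,3,6,7,10,11,14,15): 0⊕0⊕1⊕0⊕1⊕0⊕0⊕0 = 0
s4 (pos 4,5,6,7,12,13,14,15): 0⊕0⊕1⊕0⊕0⊕0⊕0⊕0 = 1
s8 (pos 8,9,10,11,12,13,14,15): 0⊕0⊕1⊕0⊕0⊕0⊕0⊕0 = 1
Syndrome s8…s1 = 1100 → error at position 12.

1100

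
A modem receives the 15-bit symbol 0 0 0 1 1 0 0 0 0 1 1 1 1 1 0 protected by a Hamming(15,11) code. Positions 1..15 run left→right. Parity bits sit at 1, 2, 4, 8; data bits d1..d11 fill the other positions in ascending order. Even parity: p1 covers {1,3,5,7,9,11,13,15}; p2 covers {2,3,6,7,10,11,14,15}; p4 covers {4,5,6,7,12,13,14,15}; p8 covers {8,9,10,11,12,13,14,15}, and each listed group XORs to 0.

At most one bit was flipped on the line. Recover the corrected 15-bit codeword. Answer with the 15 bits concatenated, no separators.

s1 (pos 1,3,5,7,9,11,13,15): 0⊕0⊕1⊕0⊕0⊕1⊕1⊕0 = 1
s2 (pos 2,3,6,7,10,11,14,15): 0⊕0⊕0⊕0⊕1⊕1⊕1⊕0 = 1
s4 (pos 4,5,6,7,12,13,14,15): 1⊕1⊕0⊕0⊕1⊕1⊕1⊕0 = 1
s8 (pos 8,9,10,11,12,13,14,15): 0⊕0⊕1⊕1⊕1⊕1⊕1⊕0 = 1
Syndrome s8…s1 = 1111 → error at position 15.
Flip position 15: 000110000111110 → 000110000111111

000110000111111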